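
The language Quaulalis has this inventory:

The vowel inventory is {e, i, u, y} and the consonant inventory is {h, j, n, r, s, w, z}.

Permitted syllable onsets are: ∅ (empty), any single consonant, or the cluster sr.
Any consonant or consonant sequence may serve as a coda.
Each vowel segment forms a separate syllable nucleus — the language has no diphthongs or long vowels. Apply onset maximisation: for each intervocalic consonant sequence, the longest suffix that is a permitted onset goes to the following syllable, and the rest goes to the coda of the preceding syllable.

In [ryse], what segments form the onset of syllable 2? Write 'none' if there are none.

s

The vowels are y, e — 2 nuclei, so 2 syllables.
σ1/σ2 boundary: /s/ → onset of the next syllable (single consonants are always licit onsets).
Result: ry.se.
Syllable 2 is /se/: onset /s/, nucleus /e/, coda ∅.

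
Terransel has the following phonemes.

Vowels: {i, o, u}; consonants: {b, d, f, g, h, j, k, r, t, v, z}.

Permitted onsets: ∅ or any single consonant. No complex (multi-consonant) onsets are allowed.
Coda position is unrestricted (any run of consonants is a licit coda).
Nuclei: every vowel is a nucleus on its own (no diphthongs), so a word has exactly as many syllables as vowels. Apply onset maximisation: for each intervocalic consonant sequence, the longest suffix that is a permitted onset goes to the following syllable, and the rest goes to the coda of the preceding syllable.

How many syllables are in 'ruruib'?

3

Vowels present: u, u, i; each is a nucleus, giving 3 syllables.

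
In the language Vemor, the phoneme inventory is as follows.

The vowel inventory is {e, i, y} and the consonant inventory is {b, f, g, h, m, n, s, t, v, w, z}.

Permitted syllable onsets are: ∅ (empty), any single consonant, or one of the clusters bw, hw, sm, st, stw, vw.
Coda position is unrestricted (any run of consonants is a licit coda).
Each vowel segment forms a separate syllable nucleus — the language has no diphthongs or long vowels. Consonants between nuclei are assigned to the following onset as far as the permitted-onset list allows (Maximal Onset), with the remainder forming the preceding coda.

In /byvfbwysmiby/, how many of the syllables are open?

Vowels present: y, y, i, y; each is a nucleus, giving 4 syllables.
V1 /y/ – V2 /y/: /vfbw/ — longest licit onset from the right is /bw/, leaving /vf/ as coda.
V2 /y/ – V3 /i/: /sm/ is a licit onset in full, so it all attaches to the next syllable.
V3 /i/ – V4 /y/: /b/ is a single consonant, so it becomes the next onset.
Result: byvf.bwy.smi.by.
Classifying each syllable: /byvf/ (closed), /bwy/ (open), /smi/ (open), /by/ (open).
Open syllables: 3.

3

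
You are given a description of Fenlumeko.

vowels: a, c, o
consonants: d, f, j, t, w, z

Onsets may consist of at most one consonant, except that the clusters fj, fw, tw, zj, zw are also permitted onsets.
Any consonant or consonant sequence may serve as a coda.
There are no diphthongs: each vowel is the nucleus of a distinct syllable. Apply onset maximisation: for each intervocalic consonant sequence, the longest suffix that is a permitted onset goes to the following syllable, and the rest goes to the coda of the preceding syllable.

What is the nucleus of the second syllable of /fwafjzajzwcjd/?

a

The vowels are a, a, c — 3 nuclei, so 3 syllables.
The second nucleus (vowel 2 from the left) is /a/.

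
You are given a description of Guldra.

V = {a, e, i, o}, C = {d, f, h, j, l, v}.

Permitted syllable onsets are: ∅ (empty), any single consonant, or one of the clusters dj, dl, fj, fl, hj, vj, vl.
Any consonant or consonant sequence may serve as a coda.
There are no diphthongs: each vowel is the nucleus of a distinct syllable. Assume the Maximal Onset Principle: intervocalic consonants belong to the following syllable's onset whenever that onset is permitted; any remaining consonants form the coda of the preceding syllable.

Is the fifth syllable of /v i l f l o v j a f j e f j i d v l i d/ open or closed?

closed

The vowels are i, o, a, e, i, i — 6 nuclei, so 6 syllables.
σ1/σ2 boundary: /lfl/ splits as /l/ + /fl/ (/fl/ is the longest suffix that is a licit onset).
σ2/σ3 boundary: cluster /vj/ — /vj/ is itself a permitted onset, so the whole cluster goes right; preceding coda = ∅.
σ3/σ4 boundary: /fj/ is a licit onset in full, so it all attaches to the next syllable.
σ4/σ5 boundary: /fj/ is a licit onset in full, so it all attaches to the next syllable.
σ5/σ6 boundary: /dvl/; trying suffixes from longest down, /vl/ is the first permitted one, so coda /d/ | onset /vl/.
So the parse is vil.flo.vja.fje.fjid.vlid.
Syllable 5 is /fjid/ with coda /d/, so it is closed.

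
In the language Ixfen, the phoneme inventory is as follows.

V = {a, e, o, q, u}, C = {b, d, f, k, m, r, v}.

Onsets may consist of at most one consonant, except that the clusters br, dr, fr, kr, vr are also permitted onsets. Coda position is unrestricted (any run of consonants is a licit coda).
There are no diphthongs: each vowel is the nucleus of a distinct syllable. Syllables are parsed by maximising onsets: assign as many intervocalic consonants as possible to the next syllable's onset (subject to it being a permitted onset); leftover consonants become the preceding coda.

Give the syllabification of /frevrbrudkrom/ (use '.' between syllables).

frevr.brud.krom

Nuclei (vowels): e, u, o → 3 syllables.
σ1/σ2 boundary: cluster /vrbr/ — the longest permitted-onset suffix is /br/; onset = /br/, preceding coda = /vr/.
σ2/σ3 boundary: /dkr/ splits as /d/ + /kr/ (/kr/ is the longest suffix that is a licit onset).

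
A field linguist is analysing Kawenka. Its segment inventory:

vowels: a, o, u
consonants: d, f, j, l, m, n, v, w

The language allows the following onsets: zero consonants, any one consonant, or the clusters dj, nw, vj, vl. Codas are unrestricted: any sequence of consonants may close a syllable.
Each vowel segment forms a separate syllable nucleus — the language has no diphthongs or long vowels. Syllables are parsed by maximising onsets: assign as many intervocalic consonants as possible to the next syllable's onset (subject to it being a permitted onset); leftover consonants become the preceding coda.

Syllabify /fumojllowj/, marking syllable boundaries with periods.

Nuclei (vowels): u, o, o → 3 syllables.
Between /u/ (V1) and /o/ (V2): /m/ → onset of the next syllable (single consonants are always licit onsets).
Between /o/ (V2) and /o/ (V3): /jll/ — longest licit onset from the right is /l/, leaving /jl/ as coda.

fu.mojl.lowj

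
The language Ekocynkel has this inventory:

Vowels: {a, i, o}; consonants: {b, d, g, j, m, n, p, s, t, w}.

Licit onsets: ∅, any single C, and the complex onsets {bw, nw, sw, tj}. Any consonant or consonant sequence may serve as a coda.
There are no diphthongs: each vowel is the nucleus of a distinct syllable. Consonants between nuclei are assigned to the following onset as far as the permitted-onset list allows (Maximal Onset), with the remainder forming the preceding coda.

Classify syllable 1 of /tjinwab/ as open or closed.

open

Vowels present: i, a; each is a nucleus, giving 2 syllables.
Between /i/ (V1) and /a/ (V2): /nw/ is a licit onset in full, so it all attaches to the next syllable.
Putting it together: tji.nwab.
Syllable 1 is /tji/; it ends in its nucleus with no coda, so it is open.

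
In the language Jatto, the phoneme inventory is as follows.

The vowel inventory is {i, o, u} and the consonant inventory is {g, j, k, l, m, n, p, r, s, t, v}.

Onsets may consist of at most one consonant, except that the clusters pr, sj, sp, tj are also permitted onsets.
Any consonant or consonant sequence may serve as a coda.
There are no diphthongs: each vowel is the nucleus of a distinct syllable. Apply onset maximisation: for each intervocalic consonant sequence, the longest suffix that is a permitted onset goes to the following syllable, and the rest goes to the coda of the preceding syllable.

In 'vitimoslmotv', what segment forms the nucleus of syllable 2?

Nuclei (vowels): i, i, o, o → 4 syllables.
The second nucleus (vowel 2 from the left) is /i/.

i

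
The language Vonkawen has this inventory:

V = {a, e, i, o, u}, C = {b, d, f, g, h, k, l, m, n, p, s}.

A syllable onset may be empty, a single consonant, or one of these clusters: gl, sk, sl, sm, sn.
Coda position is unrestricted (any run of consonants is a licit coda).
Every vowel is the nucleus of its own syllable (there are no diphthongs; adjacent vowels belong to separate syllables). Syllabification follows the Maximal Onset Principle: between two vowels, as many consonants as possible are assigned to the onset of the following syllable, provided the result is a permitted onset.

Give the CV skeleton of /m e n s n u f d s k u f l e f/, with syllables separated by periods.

CVC.CCVCC.CCVC.CVC

The vowels are e, u, u, e — 4 nuclei, so 4 syllables.
Between /e/ (V1) and /u/ (V2): /nsn/ — longest licit onset from the right is /sn/, leaving /n/ as coda.
Between /u/ (V2) and /u/ (V3): /fdsk/ splits as /fd/ + /sk/ (/sk/ is the longest suffix that is a licit onset).
Between /u/ (V3) and /e/ (V4): /fl/; trying suffixes from longest down, /l/ is the first permitted one, so coda /f/ | onset /l/.
Result: men.snufd.skuf.lef.
Mapping each syllable to C/V: /men/ → CVC, /snufd/ → CCVCC, /skuf/ → CCVC, /lef/ → CVC.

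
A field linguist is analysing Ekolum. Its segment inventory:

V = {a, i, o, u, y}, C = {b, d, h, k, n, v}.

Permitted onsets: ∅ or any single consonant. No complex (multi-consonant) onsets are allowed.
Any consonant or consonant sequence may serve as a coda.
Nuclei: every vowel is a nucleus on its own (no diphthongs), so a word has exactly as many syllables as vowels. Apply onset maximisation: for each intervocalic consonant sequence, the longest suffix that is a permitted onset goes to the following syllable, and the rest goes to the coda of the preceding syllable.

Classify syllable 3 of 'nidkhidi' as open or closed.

The vowels are i, i, i — 3 nuclei, so 3 syllables.
σ1/σ2 boundary: /dkh/; trying suffixes from longest down, /h/ is the first permitted one, so coda /dk/ | onset /h/.
σ2/σ3 boundary: /d/ → onset of the next syllable (single consonants are always licit onsets).
Putting it together: nidk.hi.di.
Syllable 3 is /di/; it ends in its nucleus with no coda, so it is open.

open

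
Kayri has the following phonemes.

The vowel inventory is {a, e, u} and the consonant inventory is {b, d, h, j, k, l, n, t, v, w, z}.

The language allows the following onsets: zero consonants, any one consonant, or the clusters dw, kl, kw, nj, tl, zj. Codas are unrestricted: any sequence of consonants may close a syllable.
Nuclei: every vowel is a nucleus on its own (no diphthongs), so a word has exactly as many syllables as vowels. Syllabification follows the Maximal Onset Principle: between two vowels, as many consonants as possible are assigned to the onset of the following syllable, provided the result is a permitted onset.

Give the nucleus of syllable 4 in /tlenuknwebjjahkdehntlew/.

Vowels present: e, u, e, a, e, e; each is a nucleus, giving 6 syllables.
The fourth nucleus (vowel 4 from the left) is /a/.

a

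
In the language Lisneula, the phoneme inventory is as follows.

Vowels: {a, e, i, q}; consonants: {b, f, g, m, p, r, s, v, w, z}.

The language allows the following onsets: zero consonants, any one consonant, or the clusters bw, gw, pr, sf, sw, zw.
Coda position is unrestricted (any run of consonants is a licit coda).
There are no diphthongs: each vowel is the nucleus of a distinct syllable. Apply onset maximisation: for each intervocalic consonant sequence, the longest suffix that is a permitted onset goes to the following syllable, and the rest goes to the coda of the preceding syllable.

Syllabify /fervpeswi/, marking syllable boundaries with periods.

ferv.pe.swi

Vowels present: e, e, i; each is a nucleus, giving 3 syllables.
σ1/σ2 boundary: cluster /rvp/ — the longest permitted-onset suffix is /p/; onset = /p/, preceding coda = /rv/.
σ2/σ3 boundary: /sw/ — entire cluster is a permitted onset → onset /sw/, coda ∅.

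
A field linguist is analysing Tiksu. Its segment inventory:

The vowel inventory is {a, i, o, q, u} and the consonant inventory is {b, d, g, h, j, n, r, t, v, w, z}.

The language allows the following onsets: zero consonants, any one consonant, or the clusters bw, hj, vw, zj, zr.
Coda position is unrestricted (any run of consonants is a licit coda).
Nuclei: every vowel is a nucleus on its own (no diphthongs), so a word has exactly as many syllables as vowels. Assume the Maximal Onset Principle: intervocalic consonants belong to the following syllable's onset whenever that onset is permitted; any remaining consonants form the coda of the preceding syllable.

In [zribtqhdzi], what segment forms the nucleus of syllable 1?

i

Nuclei (vowels): i, q, i → 3 syllables.
The first nucleus (vowel 1 from the left) is /i/.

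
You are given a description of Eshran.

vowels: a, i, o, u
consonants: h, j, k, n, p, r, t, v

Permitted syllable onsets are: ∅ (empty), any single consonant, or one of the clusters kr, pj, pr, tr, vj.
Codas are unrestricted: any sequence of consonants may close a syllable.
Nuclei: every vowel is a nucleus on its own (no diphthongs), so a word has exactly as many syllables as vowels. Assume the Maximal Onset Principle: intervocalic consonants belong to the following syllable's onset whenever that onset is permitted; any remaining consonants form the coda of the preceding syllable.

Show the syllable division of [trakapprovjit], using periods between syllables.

Vowels present: a, a, o, i; each is a nucleus, giving 4 syllables.
σ1/σ2 boundary: /k/ is a single consonant, so it becomes the next onset.
σ2/σ3 boundary: cluster /ppr/ — the longest permitted-onset suffix is /pr/; onset = /pr/, preceding coda = /p/.
σ3/σ4 boundary: /vj/ is a licit onset in full, so it all attaches to the next syllable.

tra.kap.pro.vjit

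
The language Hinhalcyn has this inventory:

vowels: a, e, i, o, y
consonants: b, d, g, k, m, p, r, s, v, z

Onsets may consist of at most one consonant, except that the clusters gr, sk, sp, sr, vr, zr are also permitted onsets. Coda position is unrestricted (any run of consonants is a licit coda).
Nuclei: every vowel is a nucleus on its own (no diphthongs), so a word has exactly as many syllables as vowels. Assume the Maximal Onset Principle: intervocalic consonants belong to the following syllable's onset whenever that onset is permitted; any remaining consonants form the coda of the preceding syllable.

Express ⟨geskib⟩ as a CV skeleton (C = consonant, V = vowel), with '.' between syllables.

CV.CCVC

The vowels are e, i — 2 nuclei, so 2 syllables.
V1 /e/ – V2 /i/: cluster /sk/ — /sk/ is itself a permitted onset, so the whole cluster goes right; preceding coda = ∅.
So the parse is ge.skib.
Mapping each syllable to C/V: /ge/ → CV, /skib/ → CCVC.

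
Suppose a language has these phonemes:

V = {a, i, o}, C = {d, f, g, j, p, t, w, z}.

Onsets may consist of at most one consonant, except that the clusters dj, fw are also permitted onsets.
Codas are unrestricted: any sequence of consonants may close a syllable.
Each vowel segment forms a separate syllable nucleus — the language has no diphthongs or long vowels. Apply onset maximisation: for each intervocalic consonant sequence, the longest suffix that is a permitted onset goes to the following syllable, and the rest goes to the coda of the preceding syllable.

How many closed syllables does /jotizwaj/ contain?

The vowels are o, i, a — 3 nuclei, so 3 syllables.
V1 /o/ – V2 /i/: /t/ → onset of the next syllable (single consonants are always licit onsets).
V2 /i/ – V3 /a/: /zw/ — longest licit onset from the right is /w/, leaving /z/ as coda.
So the parse is jo.tiz.waj.
Classifying each syllable: /jo/ (open), /tiz/ (closed), /waj/ (closed).
Closed syllables: 2.

2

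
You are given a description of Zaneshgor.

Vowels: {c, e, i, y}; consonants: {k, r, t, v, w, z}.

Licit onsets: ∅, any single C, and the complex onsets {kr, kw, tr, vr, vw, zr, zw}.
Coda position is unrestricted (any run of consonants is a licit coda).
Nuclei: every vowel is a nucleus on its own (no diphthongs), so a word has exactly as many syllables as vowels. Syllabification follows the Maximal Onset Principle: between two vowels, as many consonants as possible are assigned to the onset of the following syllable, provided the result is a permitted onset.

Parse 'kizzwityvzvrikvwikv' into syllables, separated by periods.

Vowels present: i, i, y, i, i; each is a nucleus, giving 5 syllables.
V1 /i/ – V2 /i/: /zzw/; trying suffixes from longest down, /zw/ is the first permitted one, so coda /z/ | onset /zw/.
V2 /i/ – V3 /y/: just /t/ — single C goes to the following onset.
V3 /y/ – V4 /i/: /vzvr/; trying suffixes from longest down, /vr/ is the first permitted one, so coda /vz/ | onset /vr/.
V4 /i/ – V5 /i/: /kvw/ splits as /k/ + /vw/ (/vw/ is the longest suffix that is a licit onset).

kiz.zwi.tyvz.vrik.vwikv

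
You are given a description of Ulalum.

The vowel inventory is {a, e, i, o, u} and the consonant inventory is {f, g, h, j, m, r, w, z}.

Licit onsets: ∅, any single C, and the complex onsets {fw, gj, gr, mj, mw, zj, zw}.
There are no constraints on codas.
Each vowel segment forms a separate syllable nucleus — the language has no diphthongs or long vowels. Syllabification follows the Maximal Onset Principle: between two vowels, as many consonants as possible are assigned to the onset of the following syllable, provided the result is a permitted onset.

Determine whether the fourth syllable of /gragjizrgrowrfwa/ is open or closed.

open

Vowels present: a, i, o, a; each is a nucleus, giving 4 syllables.
σ1/σ2 boundary: /gj/ — entire cluster is a permitted onset → onset /gj/, coda ∅.
σ2/σ3 boundary: /zrgr/ splits as /zr/ + /gr/ (/gr/ is the longest suffix that is a licit onset).
σ3/σ4 boundary: /wrfw/ splits as /wr/ + /fw/ (/fw/ is the longest suffix that is a licit onset).
So the parse is gra.gjizr.growr.fwa.
Syllable 4 is /fwa/; it ends in its nucleus with no coda, so it is open.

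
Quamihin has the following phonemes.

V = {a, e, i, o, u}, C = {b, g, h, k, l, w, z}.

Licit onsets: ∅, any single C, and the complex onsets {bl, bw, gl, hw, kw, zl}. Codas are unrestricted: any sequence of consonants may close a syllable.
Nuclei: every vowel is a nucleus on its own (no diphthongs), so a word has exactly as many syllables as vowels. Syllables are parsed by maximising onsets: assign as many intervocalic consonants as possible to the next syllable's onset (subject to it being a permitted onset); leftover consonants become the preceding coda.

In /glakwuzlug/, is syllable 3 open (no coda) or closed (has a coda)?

Vowels present: a, u, u; each is a nucleus, giving 3 syllables.
V1 /a/ – V2 /u/: /kw/ — entire cluster is a permitted onset → onset /kw/, coda ∅.
V2 /u/ – V3 /u/: cluster /zl/ — /zl/ is itself a permitted onset, so the whole cluster goes right; preceding coda = ∅.
So the parse is gla.kwu.zlug.
Syllable 3 is /zlug/ with coda /g/, so it is closed.

closed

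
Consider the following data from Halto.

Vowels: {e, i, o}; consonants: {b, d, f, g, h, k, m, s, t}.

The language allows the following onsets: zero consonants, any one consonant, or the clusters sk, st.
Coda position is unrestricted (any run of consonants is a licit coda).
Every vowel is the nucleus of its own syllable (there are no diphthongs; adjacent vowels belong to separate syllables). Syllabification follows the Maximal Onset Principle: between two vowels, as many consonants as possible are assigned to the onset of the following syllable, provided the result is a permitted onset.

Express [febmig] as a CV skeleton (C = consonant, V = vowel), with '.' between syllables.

CVC.CVC

The vowels are e, i — 2 nuclei, so 2 syllables.
V1 /e/ – V2 /i/: /bm/ — longest licit onset from the right is /m/, leaving /b/ as coda.
Result: feb.mig.
Mapping each syllable to C/V: /feb/ → CVC, /mig/ → CVC.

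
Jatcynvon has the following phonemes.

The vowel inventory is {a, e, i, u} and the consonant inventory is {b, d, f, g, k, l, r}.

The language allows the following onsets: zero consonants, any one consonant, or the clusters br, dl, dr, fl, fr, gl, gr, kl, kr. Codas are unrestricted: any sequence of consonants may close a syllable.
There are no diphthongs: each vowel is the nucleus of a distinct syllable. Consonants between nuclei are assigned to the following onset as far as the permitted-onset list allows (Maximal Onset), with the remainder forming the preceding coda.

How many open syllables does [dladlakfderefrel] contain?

3

The vowels are a, a, e, e, e — 5 nuclei, so 5 syllables.
V1 /a/ – V2 /a/: cluster /dl/ — /dl/ is itself a permitted onset, so the whole cluster goes right; preceding coda = ∅.
V2 /a/ – V3 /e/: /kfd/ splits as /kf/ + /d/ (/d/ is the longest suffix that is a licit onset).
V3 /e/ – V4 /e/: /r/ → onset of the next syllable (single consonants are always licit onsets).
V4 /e/ – V5 /e/: cluster /fr/ — /fr/ is itself a permitted onset, so the whole cluster goes right; preceding coda = ∅.
Syllabification: dla.dlakf.de.re.frel.
Classifying each syllable: /dla/ (open), /dlakf/ (closed), /de/ (open), /re/ (open), /frel/ (closed).
Open syllables: 3.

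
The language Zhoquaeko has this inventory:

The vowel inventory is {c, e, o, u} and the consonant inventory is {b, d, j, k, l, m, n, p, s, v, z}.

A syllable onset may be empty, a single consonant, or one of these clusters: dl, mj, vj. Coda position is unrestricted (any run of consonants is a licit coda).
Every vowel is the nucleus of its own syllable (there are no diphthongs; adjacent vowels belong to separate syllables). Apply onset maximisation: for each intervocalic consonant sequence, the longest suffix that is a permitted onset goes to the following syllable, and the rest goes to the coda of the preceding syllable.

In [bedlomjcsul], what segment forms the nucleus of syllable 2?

o

Nuclei (vowels): e, o, c, u → 4 syllables.
The second nucleus (vowel 2 from the left) is /o/.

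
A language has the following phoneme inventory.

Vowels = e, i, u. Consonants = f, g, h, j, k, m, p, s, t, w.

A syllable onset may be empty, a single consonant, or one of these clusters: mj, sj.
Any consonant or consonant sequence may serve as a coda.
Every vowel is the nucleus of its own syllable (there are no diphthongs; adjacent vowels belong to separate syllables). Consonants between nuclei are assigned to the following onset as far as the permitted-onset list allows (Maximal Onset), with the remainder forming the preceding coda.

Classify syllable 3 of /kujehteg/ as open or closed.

closed

The vowels are u, e, e — 3 nuclei, so 3 syllables.
Between /u/ (V1) and /e/ (V2): /j/ → onset of the next syllable (single consonants are always licit onsets).
Between /e/ (V2) and /e/ (V3): cluster /ht/ — the longest permitted-onset suffix is /t/; onset = /t/, preceding coda = /h/.
Syllabification: ku.jeh.teg.
Syllable 3 is /teg/ with coda /g/, so it is closed.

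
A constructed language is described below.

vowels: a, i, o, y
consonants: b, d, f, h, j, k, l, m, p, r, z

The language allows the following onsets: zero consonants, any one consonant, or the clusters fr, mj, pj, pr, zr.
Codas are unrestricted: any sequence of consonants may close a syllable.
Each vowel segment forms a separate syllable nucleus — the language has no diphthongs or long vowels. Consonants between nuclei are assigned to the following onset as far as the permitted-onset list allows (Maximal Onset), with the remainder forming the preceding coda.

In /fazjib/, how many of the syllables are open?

The vowels are a, i — 2 nuclei, so 2 syllables.
/a…i/ gap (V1→V2): /zj/; trying suffixes from longest down, /j/ is the first permitted one, so coda /z/ | onset /j/.
So the parse is faz.jib.
Classifying each syllable: /faz/ (closed), /jib/ (closed).
Open syllables: 0.

0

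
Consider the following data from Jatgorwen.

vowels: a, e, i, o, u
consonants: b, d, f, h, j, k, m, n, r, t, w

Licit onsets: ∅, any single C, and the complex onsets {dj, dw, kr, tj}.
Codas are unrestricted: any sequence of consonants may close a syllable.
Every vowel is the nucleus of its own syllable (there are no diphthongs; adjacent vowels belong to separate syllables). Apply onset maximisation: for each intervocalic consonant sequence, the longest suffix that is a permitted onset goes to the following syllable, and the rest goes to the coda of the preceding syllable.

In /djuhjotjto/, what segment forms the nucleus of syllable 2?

Vowels present: u, o, o; each is a nucleus, giving 3 syllables.
The second nucleus (vowel 2 from the left) is /o/.

o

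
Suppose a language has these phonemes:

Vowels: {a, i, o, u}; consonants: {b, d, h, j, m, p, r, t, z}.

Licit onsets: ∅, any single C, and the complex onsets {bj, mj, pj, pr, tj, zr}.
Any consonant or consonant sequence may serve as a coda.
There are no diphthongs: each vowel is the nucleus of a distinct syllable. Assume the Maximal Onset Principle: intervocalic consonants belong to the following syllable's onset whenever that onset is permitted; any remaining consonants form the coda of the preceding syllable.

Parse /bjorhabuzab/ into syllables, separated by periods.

bjor.ha.bu.zab

Nuclei (vowels): o, a, u, a → 4 syllables.
σ1/σ2 boundary: /rh/ — longest licit onset from the right is /h/, leaving /r/ as coda.
σ2/σ3 boundary: /b/ is a single consonant, so it becomes the next onset.
σ3/σ4 boundary: just /z/ — single C goes to the following onset.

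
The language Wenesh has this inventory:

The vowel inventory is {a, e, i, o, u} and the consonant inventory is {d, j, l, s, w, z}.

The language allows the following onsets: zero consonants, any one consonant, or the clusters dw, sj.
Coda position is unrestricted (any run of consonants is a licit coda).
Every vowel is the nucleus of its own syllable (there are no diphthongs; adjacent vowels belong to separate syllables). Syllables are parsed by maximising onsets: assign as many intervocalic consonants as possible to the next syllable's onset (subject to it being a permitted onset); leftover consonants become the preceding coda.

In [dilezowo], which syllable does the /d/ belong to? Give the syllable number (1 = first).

Nuclei (vowels): i, e, o, o → 4 syllables.
σ1/σ2 boundary: just /l/ — single C goes to the following onset.
σ2/σ3 boundary: /z/ is a single consonant, so it becomes the next onset.
σ3/σ4 boundary: /w/ → onset of the next syllable (single consonants are always licit onsets).
Putting it together: di.le.zo.wo.
The /d/ is in the onset of syllable 1 (/di/).

1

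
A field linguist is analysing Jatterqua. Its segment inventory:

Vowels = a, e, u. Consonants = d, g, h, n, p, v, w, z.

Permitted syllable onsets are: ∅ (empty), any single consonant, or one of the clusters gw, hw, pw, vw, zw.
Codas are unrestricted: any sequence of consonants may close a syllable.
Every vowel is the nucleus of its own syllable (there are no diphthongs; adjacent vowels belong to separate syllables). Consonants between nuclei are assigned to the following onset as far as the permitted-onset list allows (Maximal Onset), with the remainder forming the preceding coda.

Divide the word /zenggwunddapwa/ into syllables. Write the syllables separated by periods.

zeng.gwund.da.pwa

Nuclei (vowels): e, u, a, a → 4 syllables.
/e…u/ gap (V1→V2): /nggw/; trying suffixes from longest down, /gw/ is the first permitted one, so coda /ng/ | onset /gw/.
/u…a/ gap (V2→V3): cluster /ndd/ — the longest permitted-onset suffix is /d/; onset = /d/, preceding coda = /nd/.
/a…a/ gap (V3→V4): cluster /pw/ — /pw/ is itself a permitted onset, so the whole cluster goes right; preceding coda = ∅.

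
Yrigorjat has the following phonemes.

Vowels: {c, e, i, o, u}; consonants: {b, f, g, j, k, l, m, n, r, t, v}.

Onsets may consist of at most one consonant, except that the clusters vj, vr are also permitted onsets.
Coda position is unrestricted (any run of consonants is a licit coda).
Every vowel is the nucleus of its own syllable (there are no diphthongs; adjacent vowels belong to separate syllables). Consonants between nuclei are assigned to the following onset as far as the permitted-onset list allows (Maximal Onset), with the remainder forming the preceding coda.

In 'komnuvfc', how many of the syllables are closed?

Nuclei (vowels): o, u, c → 3 syllables.
V1 /o/ – V2 /u/: /mn/; trying suffixes from longest down, /n/ is the first permitted one, so coda /m/ | onset /n/.
V2 /u/ – V3 /c/: cluster /vf/ — the longest permitted-onset suffix is /f/; onset = /f/, preceding coda = /v/.
So the parse is kom.nuv.fc.
Classifying each syllable: /kom/ (closed), /nuv/ (closed), /fc/ (open).
Closed syllables: 2.

2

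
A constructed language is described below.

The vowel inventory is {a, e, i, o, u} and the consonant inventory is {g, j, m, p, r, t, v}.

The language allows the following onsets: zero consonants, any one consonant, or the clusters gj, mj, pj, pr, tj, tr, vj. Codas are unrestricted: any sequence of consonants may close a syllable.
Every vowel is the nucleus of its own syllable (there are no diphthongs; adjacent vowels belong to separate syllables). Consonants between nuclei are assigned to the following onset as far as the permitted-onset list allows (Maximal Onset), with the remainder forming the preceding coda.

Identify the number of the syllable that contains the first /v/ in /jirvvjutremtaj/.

1

The vowels are i, u, e, a — 4 nuclei, so 4 syllables.
/i…u/ gap (V1→V2): /rvvj/ splits as /rv/ + /vj/ (/vj/ is the longest suffix that is a licit onset).
/u…e/ gap (V2→V3): /tr/ — entire cluster is a permitted onset → onset /tr/, coda ∅.
/e…a/ gap (V3→V4): /mt/ splits as /m/ + /t/ (/t/ is the longest suffix that is a licit onset).
Putting it together: jirv.vju.trem.taj.
The first /v/ is in the coda of syllable 1 (/jirv/).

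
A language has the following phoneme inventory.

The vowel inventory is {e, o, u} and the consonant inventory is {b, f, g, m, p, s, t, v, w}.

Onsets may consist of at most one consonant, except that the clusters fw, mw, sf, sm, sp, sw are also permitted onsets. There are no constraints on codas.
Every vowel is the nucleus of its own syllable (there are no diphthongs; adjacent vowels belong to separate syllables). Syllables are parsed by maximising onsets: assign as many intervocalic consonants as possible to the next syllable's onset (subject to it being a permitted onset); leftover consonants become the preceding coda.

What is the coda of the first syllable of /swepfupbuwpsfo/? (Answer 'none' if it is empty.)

p

Vowels present: e, u, u, o; each is a nucleus, giving 4 syllables.
Between /e/ (V1) and /u/ (V2): /pf/ — longest licit onset from the right is /f/, leaving /p/ as coda.
Between /u/ (V2) and /u/ (V3): /pb/ splits as /p/ + /b/ (/b/ is the longest suffix that is a licit onset).
Between /u/ (V3) and /o/ (V4): /wpsf/ — longest licit onset from the right is /sf/, leaving /wp/ as coda.
Putting it together: swep.fup.buwp.sfo.
Syllable 1 is /swep/: onset /sw/, nucleus /e/, coda /p/.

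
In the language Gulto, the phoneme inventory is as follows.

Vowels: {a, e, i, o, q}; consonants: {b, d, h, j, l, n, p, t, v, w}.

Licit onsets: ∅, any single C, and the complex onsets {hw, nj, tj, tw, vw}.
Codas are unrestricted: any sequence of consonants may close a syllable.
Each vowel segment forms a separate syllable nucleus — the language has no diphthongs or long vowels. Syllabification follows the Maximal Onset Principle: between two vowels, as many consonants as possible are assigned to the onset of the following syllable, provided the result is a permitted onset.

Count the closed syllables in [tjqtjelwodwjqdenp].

3

Nuclei (vowels): q, e, o, q, e → 5 syllables.
V1 /q/ – V2 /e/: cluster /tj/ — /tj/ is itself a permitted onset, so the whole cluster goes right; preceding coda = ∅.
V2 /e/ – V3 /o/: /lw/ — longest licit onset from the right is /w/, leaving /l/ as coda.
V3 /o/ – V4 /q/: /dwj/; trying suffixes from longest down, /j/ is the first permitted one, so coda /dw/ | onset /j/.
V4 /q/ – V5 /e/: /d/ is a single consonant, so it becomes the next onset.
Syllabification: tjq.tjel.wodw.jq.denp.
Classifying each syllable: /tjq/ (open), /tjel/ (closed), /wodw/ (closed), /jq/ (open), /denp/ (closed).
Closed syllables: 3.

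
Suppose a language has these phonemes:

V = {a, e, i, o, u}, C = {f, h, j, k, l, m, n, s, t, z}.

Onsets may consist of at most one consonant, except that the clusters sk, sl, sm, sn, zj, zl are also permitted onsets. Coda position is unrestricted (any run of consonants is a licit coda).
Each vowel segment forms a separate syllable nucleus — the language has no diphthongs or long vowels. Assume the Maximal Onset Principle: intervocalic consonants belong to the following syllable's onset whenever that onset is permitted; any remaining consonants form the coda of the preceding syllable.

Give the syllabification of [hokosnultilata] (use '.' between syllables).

Vowels present: o, o, u, i, a, a; each is a nucleus, giving 6 syllables.
Between /o/ (V1) and /o/ (V2): just /k/ — single C goes to the following onset.
Between /o/ (V2) and /u/ (V3): /sn/ — entire cluster is a permitted onset → onset /sn/, coda ∅.
Between /u/ (V3) and /i/ (V4): /lt/ splits as /l/ + /t/ (/t/ is the longest suffix that is a licit onset).
Between /i/ (V4) and /a/ (V5): just /l/ — single C goes to the following onset.
Between /a/ (V5) and /a/ (V6): /t/ → onset of the next syllable (single consonants are always licit onsets).

ho.ko.snul.ti.la.ta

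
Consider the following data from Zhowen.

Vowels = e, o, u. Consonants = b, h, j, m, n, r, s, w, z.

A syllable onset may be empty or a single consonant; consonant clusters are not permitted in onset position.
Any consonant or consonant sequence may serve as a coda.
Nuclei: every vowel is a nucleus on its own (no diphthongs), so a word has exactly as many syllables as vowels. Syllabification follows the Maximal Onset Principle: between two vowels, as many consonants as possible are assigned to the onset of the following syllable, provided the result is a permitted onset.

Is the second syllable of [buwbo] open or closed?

Nuclei (vowels): u, o → 2 syllables.
Between /u/ (V1) and /o/ (V2): cluster /wb/ — the longest permitted-onset suffix is /b/; onset = /b/, preceding coda = /w/.
So the parse is buw.bo.
Syllable 2 is /bo/; it ends in its nucleus with no coda, so it is open.

open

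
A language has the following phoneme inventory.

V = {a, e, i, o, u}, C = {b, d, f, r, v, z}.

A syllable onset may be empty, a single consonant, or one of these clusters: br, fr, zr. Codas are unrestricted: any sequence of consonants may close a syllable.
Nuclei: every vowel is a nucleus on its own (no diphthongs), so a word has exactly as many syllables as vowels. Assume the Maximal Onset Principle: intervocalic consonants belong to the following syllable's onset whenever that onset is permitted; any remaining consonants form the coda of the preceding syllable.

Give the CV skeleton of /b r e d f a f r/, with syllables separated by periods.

Vowels present: e, a; each is a nucleus, giving 2 syllables.
V1 /e/ – V2 /a/: cluster /df/ — the longest permitted-onset suffix is /f/; onset = /f/, preceding coda = /d/.
Syllabification: bred.fafr.
Mapping each syllable to C/V: /bred/ → CCVC, /fafr/ → CVCC.

CCVC.CVCC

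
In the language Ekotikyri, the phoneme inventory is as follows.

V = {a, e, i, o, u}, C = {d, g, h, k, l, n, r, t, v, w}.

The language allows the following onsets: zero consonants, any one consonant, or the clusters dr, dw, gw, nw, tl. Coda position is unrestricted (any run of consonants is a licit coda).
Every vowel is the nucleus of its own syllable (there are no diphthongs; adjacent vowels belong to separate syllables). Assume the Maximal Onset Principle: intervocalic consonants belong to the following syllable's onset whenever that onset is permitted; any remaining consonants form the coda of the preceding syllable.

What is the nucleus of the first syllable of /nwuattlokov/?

u

Vowels present: u, a, o, o; each is a nucleus, giving 4 syllables.
The first nucleus (vowel 1 from the left) is /u/.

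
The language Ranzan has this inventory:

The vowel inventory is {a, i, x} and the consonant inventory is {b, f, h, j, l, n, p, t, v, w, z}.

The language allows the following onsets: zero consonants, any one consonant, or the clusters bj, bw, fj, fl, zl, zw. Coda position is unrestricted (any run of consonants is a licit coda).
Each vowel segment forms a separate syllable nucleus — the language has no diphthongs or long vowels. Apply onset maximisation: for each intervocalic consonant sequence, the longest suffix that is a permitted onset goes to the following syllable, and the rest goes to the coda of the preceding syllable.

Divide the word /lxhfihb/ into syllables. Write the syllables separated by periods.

lxh.fihb

Nuclei (vowels): x, i → 2 syllables.
V1 /x/ – V2 /i/: /hf/; trying suffixes from longest down, /f/ is the first permitted one, so coda /h/ | onset /f/.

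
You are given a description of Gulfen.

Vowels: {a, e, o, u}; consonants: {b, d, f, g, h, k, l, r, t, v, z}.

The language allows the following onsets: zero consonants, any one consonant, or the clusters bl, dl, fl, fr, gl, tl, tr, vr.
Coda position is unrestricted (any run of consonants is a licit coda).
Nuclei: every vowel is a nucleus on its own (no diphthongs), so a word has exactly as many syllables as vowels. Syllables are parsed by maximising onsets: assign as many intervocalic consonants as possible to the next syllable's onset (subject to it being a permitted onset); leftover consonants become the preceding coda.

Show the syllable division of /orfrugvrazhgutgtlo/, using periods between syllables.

Vowels present: o, u, a, u, o; each is a nucleus, giving 5 syllables.
V1 /o/ – V2 /u/: cluster /rfr/ — the longest permitted-onset suffix is /fr/; onset = /fr/, preceding coda = /r/.
V2 /u/ – V3 /a/: /gvr/ — longest licit onset from the right is /vr/, leaving /g/ as coda.
V3 /a/ – V4 /u/: cluster /zhg/ — the longest permitted-onset suffix is /g/; onset = /g/, preceding coda = /zh/.
V4 /u/ – V5 /o/: /tgtl/ — longest licit onset from the right is /tl/, leaving /tg/ as coda.

or.frug.vrazh.gutg.tlo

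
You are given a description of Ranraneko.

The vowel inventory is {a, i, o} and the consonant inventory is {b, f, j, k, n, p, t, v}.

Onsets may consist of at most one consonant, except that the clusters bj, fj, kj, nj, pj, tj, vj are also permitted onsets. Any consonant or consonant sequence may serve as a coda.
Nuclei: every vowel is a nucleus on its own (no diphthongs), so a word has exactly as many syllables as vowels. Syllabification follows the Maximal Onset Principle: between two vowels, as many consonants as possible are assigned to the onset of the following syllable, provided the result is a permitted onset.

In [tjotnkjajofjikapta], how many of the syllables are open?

4

Nuclei (vowels): o, a, o, i, a, a → 6 syllables.
V1 /o/ – V2 /a/: /tnkj/; trying suffixes from longest down, /kj/ is the first permitted one, so coda /tn/ | onset /kj/.
V2 /a/ – V3 /o/: just /j/ — single C goes to the following onset.
V3 /o/ – V4 /i/: cluster /fj/ — /fj/ is itself a permitted onset, so the whole cluster goes right; preceding coda = ∅.
V4 /i/ – V5 /a/: just /k/ — single C goes to the following onset.
V5 /a/ – V6 /a/: cluster /pt/ — the longest permitted-onset suffix is /t/; onset = /t/, preceding coda = /p/.
Putting it together: tjotn.kja.jo.fji.kap.ta.
Classifying each syllable: /tjotn/ (closed), /kja/ (open), /jo/ (open), /fji/ (open), /kap/ (closed), /ta/ (open).
Open syllables: 4.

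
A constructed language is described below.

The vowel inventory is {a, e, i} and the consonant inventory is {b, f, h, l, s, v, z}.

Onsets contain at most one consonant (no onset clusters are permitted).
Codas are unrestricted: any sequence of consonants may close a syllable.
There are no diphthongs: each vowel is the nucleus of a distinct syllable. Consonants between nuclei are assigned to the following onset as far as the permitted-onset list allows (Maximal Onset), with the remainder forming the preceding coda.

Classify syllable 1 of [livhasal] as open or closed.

closed

Nuclei (vowels): i, a, a → 3 syllables.
Between /i/ (V1) and /a/ (V2): /vh/; trying suffixes from longest down, /h/ is the first permitted one, so coda /v/ | onset /h/.
Between /a/ (V2) and /a/ (V3): /s/ is a single consonant, so it becomes the next onset.
Putting it together: liv.ha.sal.
Syllable 1 is /liv/ with coda /v/, so it is closed.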